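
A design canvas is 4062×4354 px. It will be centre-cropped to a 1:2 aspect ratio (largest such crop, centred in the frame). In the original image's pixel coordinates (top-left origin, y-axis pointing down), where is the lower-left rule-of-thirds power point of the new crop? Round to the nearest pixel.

4062/4354 > 1/2, so the 1:2 crop keeps the full height 4354 and trims width to 4354 × 1/2 = 2177.00 px.
Left offset = (4062 − 2177.00)/2 = 942.50 px; top offset = 0.
Lower-left is one-third across and two-thirds down within the crop:
x = 942.50 + 1 × 2177.00/3 ≈ 1668; y = 0.00 + 2 × 4354.00/3 ≈ 2903.

x = 1668 px, y = 2903 px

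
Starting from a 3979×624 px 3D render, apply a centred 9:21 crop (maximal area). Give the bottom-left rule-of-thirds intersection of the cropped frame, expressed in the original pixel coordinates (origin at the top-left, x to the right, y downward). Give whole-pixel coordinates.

x = 1945 px, y = 416 px

3979/624 > 9/21, so the 9:21 crop keeps the full height 624 and trims width to 624 × 9/21 = 267.43 px.
Left offset = (3979 − 267.43)/2 = 1855.79 px; top offset = 0.
Bottom-left is one-third across and two-thirds down within the crop:
x = 1855.79 + 1 × 267.43/3 ≈ 1945; y = 0.00 + 2 × 624.00/3 ≈ 416.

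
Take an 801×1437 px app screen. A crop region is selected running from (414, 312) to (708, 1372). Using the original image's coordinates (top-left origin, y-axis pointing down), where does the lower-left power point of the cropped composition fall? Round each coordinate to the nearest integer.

Crop width = 708 − 414 = 294 px; one third is 98.00 px.
Crop height = 1372 − 312 = 1060 px; one third is 353.33 px.
The lower-left point is one-third across and two-thirds down within the crop:
x = 414 + 1 × 98.00 ≈ 512; y = 312 + 2 × 353.33 ≈ 1019.

(512, 1019)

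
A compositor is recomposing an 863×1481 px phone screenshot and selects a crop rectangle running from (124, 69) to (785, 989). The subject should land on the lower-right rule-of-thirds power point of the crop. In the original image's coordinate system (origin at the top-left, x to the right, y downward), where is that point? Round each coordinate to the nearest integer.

Crop width = 785 − 124 = 661 px; one third is 220.33 px.
Crop height = 989 − 69 = 920 px; one third is 306.67 px.
The lower-right point is two-thirds across and two-thirds down within the crop:
x = 124 + 2 × 220.33 ≈ 565; y = 69 + 2 × 306.67 ≈ 682.

(565, 682)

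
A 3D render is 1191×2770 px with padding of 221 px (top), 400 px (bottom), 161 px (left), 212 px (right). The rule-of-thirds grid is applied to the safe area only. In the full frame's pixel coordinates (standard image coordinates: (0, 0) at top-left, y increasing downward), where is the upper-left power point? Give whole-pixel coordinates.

Content width = 1191 − 161 − 212 = 818 px; content height = 2770 − 221 − 400 = 2149 px.
Upper-left is one-third across and one-third down within the safe area.
x = 161 + 1 × 818/3 = 161 + 272.67 ≈ 434
y = 221 + 1 × 2149/3 = 221 + 716.33 ≈ 937

x = 434 px, y = 937 px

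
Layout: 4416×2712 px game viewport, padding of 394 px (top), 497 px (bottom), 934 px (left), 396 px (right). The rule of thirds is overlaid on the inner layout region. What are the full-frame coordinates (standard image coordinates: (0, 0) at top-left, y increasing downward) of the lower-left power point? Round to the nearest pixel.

(1963, 1608)

Content width = 4416 − 934 − 396 = 3086 px; content height = 2712 − 394 − 497 = 1821 px.
Lower-left is one-third across and two-thirds down within the inner layout region.
x = 934 + 1 × 3086/3 = 934 + 1028.67 ≈ 1963
y = 394 + 2 × 1821/3 = 394 + 1214.00 ≈ 1608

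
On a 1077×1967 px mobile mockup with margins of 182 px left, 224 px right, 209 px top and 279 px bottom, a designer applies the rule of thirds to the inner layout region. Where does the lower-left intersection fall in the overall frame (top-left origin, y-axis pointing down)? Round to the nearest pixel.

Content width = 1077 − 182 − 224 = 671 px; content height = 1967 − 209 − 279 = 1479 px.
Lower-left is one-third across and two-thirds down within the inner layout region.
x = 182 + 1 × 671/3 = 182 + 223.67 ≈ 406
y = 209 + 2 × 1479/3 = 209 + 986.00 ≈ 1195

x = 406 px, y = 1195 px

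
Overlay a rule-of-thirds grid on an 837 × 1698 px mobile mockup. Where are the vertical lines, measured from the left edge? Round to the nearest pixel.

837 / 3 = 279, so the vertical lines sit at one and two thirds of 837.

279 px and 558 px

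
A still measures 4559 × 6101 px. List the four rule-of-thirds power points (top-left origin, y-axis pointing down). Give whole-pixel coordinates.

One third of 4559 is 1519.67; one third of 6101 is 2033.67.
Vertical third lines at x = 1520 and x = 3039; horizontal third lines at y = 2034 and y = 4067.

(1520, 2034), (3039, 2034), (1520, 4067), (3039, 4067)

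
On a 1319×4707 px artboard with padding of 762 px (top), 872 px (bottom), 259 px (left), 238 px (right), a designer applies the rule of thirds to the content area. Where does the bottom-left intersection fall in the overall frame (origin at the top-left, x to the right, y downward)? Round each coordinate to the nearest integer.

Content width = 1319 − 259 − 238 = 822 px; content height = 4707 − 762 − 872 = 3073 px.
Bottom-left is one-third across and two-thirds down within the content area.
x = 259 + 1 × 822/3 = 259 + 274.00 ≈ 533
y = 762 + 2 × 3073/3 = 762 + 2048.67 ≈ 2811

x = 533 px, y = 2811 px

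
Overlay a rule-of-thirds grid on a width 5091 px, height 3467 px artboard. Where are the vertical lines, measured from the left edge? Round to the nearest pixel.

5091 / 3 = 1697, so the vertical lines sit at one and two thirds of 5091.

1697 px and 3394 px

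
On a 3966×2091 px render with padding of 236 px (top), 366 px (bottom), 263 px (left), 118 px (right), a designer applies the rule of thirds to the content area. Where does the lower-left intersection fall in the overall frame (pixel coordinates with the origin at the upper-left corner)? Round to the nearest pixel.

Content width = 3966 − 263 − 118 = 3585 px; content height = 2091 − 236 − 366 = 1489 px.
Lower-left is one-third across and two-thirds down within the content area.
x = 263 + 1 × 3585/3 = 263 + 1195.00 ≈ 1458
y = 236 + 2 × 1489/3 = 236 + 992.67 ≈ 1229

(1458, 1229)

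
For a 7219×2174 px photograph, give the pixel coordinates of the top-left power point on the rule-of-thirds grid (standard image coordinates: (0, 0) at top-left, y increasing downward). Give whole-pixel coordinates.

The top-left point sits one-third of the way across and one-third of the way down.
x = 1 × 7219/3 ≈ 2406; y = 1 × 2174/3 ≈ 725.

x = 2406 px, y = 725 px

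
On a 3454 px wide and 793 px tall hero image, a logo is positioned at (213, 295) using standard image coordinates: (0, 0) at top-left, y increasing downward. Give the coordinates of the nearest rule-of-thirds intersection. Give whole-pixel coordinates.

(1151, 264)

Third lines: x ∈ {1151, 2303}, y ∈ {264, 529}.
213 is closer to x = 1151; 295 is closer to y = 264.
So the nearest intersection is the upper-left power point.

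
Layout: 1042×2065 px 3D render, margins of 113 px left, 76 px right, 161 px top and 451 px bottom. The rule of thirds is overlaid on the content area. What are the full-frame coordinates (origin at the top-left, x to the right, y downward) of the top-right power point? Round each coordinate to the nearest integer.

Content width = 1042 − 113 − 76 = 853 px; content height = 2065 − 161 − 451 = 1453 px.
Top-right is two-thirds across and one-third down within the content area.
x = 113 + 2 × 853/3 = 113 + 568.67 ≈ 682
y = 161 + 1 × 1453/3 = 161 + 484.33 ≈ 645

x = 682 px, y = 645 px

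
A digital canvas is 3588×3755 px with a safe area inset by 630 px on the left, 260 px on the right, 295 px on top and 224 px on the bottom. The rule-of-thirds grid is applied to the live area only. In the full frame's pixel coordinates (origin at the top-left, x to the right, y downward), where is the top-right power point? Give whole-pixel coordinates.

Content width = 3588 − 630 − 260 = 2698 px; content height = 3755 − 295 − 224 = 3236 px.
Top-right is two-thirds across and one-third down within the live area.
x = 630 + 2 × 2698/3 = 630 + 1798.67 ≈ 2429
y = 295 + 1 × 3236/3 = 295 + 1078.67 ≈ 1374

x = 2429 px, y = 1374 px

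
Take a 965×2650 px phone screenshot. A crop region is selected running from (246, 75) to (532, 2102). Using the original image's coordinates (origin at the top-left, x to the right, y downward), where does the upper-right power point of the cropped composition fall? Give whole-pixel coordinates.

(437, 751)

Crop width = 532 − 246 = 286 px; one third is 95.33 px.
Crop height = 2102 − 75 = 2027 px; one third is 675.67 px.
The upper-right point is two-thirds across and one-third down within the crop:
x = 246 + 2 × 95.33 ≈ 437; y = 75 + 1 × 675.67 ≈ 751.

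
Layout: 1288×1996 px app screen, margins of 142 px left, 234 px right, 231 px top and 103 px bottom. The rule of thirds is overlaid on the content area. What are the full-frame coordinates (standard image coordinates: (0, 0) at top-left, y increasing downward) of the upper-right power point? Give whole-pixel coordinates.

Content width = 1288 − 142 − 234 = 912 px; content height = 1996 − 231 − 103 = 1662 px.
Upper-right is two-thirds across and one-third down within the content area.
x = 142 + 2 × 912/3 = 142 + 608.00 ≈ 750
y = 231 + 1 × 1662/3 = 231 + 554.00 ≈ 785

(750, 785)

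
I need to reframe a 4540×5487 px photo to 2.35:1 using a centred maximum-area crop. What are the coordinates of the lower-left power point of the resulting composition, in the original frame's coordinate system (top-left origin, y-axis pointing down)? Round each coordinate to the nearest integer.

4540/5487 < 2.35/1, so the 2.35:1 crop keeps the full width 4540 and trims height to 4540 × 1/2.35 = 1931.91 px.
Top offset = (5487 − 1931.91)/2 = 1777.54 px; left offset = 0.
Lower-left is one-third across and two-thirds down within the crop:
x = 0.00 + 1 × 4540.00/3 ≈ 1513; y = 1777.54 + 2 × 1931.91/3 ≈ 3065.

(1513, 3065)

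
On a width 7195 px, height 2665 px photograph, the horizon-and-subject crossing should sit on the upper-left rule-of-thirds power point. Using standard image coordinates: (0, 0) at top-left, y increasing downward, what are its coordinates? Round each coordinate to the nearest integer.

x = 2398 px, y = 888 px

The upper-left point sits one-third of the way across and one-third of the way down.
x = 1 × 7195/3 ≈ 2398; y = 1 × 2665/3 ≈ 888.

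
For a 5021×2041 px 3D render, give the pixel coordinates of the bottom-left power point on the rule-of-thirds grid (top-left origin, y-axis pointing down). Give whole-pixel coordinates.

The bottom-left point sits one-third of the way across and two-thirds of the way down.
x = 1 × 5021/3 ≈ 1674; y = 2 × 2041/3 ≈ 1361.

(1674, 1361)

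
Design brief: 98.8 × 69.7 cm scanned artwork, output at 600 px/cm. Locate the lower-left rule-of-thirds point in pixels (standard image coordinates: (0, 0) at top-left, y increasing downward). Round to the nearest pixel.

In pixels the canvas is 98.8 × 600 = 59280 wide and 69.7 × 600 = 41820 tall.
The lower-left point is one-third across and two-thirds down:
x = 1 × 59280/3 ≈ 19760; y = 2 × 41820/3 ≈ 27880.

(19760, 27880)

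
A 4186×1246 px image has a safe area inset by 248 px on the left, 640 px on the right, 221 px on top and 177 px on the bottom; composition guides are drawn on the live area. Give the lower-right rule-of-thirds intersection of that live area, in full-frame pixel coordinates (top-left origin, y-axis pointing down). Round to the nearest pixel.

Content width = 4186 − 248 − 640 = 3298 px; content height = 1246 − 221 − 177 = 848 px.
Lower-right is two-thirds across and two-thirds down within the live area.
x = 248 + 2 × 3298/3 = 248 + 2198.67 ≈ 2447
y = 221 + 2 × 848/3 = 221 + 565.33 ≈ 786

(2447, 786)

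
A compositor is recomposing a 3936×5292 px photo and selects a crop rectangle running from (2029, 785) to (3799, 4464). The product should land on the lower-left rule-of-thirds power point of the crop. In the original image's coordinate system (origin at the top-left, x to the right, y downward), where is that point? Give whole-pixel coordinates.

Crop width = 3799 − 2029 = 1770 px; one third is 590.00 px.
Crop height = 4464 − 785 = 3679 px; one third is 1226.33 px.
The lower-left point is one-third across and two-thirds down within the crop:
x = 2029 + 1 × 590.00 ≈ 2619; y = 785 + 2 × 1226.33 ≈ 3238.

(2619, 3238)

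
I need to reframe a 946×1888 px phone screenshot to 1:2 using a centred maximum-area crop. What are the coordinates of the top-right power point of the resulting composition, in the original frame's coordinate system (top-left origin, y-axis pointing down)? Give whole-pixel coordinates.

(630, 629)

946/1888 > 1/2, so the 1:2 crop keeps the full height 1888 and trims width to 1888 × 1/2 = 944.00 px.
Left offset = (946 − 944.00)/2 = 1.00 px; top offset = 0.
Top-right is two-thirds across and one-third down within the crop:
x = 1.00 + 2 × 944.00/3 ≈ 630; y = 0.00 + 1 × 1888.00/3 ≈ 629.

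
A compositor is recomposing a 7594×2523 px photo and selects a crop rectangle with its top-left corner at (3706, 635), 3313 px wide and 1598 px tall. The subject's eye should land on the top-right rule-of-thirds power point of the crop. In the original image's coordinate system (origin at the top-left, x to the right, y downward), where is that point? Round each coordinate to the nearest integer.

x = 5915 px, y = 1168 px

One third of the crop width 3313 is 1104.33 px.
One third of the crop height 1598 is 532.67 px.
The top-right point is two-thirds across and one-third down within the crop:
x = 3706 + 2 × 1104.33 ≈ 5915; y = 635 + 1 × 532.67 ≈ 1168.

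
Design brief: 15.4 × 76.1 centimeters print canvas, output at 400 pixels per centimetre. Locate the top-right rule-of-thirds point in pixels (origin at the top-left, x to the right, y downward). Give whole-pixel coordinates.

In pixels the canvas is 15.4 × 400 = 6160 wide and 76.1 × 400 = 30440 tall.
The top-right point is two-thirds across and one-third down:
x = 2 × 6160/3 ≈ 4107; y = 1 × 30440/3 ≈ 10147.

x = 4107 px, y = 10147 px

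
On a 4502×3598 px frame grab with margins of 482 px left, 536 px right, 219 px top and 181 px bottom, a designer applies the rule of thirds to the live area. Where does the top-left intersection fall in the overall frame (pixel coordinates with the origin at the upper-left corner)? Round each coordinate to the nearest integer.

Content width = 4502 − 482 − 536 = 3484 px; content height = 3598 − 219 − 181 = 3198 px.
Top-left is one-third across and one-third down within the live area.
x = 482 + 1 × 3484/3 = 482 + 1161.33 ≈ 1643
y = 219 + 1 × 3198/3 = 219 + 1066.00 ≈ 1285

x = 1643 px, y = 1285 px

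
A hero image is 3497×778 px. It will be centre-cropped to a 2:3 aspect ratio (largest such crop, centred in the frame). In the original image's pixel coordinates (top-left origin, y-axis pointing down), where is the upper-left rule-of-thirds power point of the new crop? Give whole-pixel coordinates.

3497/778 > 2/3, so the 2:3 crop keeps the full height 778 and trims width to 778 × 2/3 = 518.67 px.
Left offset = (3497 − 518.67)/2 = 1489.17 px; top offset = 0.
Upper-left is one-third across and one-third down within the crop:
x = 1489.17 + 1 × 518.67/3 ≈ 1662; y = 0.00 + 1 × 778.00/3 ≈ 259.

x = 1662 px, y = 259 px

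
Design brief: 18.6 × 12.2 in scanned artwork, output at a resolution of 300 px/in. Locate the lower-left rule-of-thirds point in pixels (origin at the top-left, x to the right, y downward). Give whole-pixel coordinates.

In pixels the canvas is 18.6 × 300 = 5580 wide and 12.2 × 300 = 3660 tall.
The lower-left point is one-third across and two-thirds down:
x = 1 × 5580/3 ≈ 1860; y = 2 × 3660/3 ≈ 2440.

(1860, 2440)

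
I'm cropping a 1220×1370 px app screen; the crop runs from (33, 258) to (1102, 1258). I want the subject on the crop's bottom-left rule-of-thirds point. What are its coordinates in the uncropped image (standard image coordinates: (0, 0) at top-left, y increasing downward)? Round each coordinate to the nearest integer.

Crop width = 1102 − 33 = 1069 px; one third is 356.33 px.
Crop height = 1258 − 258 = 1000 px; one third is 333.33 px.
The bottom-left point is one-third across and two-thirds down within the crop:
x = 33 + 1 × 356.33 ≈ 389; y = 258 + 2 × 333.33 ≈ 925.

(389, 925)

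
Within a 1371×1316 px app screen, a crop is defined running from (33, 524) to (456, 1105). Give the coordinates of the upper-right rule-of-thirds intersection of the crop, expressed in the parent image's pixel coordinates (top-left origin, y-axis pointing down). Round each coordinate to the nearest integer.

x = 315 px, y = 718 px

Crop width = 456 − 33 = 423 px; one third is 141.00 px.
Crop height = 1105 − 524 = 581 px; one third is 193.67 px.
The upper-right point is two-thirds across and one-third down within the crop:
x = 33 + 2 × 141.00 ≈ 315; y = 524 + 1 × 193.67 ≈ 718.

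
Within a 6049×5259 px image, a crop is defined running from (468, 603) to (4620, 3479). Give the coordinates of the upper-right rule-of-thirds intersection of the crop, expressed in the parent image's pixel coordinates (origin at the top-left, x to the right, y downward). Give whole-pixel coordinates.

(3236, 1562)

Crop width = 4620 − 468 = 4152 px; one third is 1384.00 px.
Crop height = 3479 − 603 = 2876 px; one third is 958.67 px.
The upper-right point is two-thirds across and one-third down within the crop:
x = 468 + 2 × 1384.00 ≈ 3236; y = 603 + 1 × 958.67 ≈ 1562.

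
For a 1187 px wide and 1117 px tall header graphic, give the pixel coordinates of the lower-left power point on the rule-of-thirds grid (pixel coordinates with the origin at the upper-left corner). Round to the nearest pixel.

The lower-left point sits one-third of the way across and two-thirds of the way down.
x = 1 × 1187/3 ≈ 396; y = 2 × 1117/3 ≈ 745.

x = 396 px, y = 745 px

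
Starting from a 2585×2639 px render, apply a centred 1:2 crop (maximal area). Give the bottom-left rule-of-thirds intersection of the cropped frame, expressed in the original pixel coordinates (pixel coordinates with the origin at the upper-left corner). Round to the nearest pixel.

(1073, 1759)

2585/2639 > 1/2, so the 1:2 crop keeps the full height 2639 and trims width to 2639 × 1/2 = 1319.50 px.
Left offset = (2585 − 1319.50)/2 = 632.75 px; top offset = 0.
Bottom-left is one-third across and two-thirds down within the crop:
x = 632.75 + 1 × 1319.50/3 ≈ 1073; y = 0.00 + 2 × 2639.00/3 ≈ 1759.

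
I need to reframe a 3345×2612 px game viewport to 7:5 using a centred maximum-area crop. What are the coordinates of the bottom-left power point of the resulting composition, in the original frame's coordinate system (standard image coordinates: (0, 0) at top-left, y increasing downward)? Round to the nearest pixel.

x = 1115 px, y = 1704 px

3345/2612 < 7/5, so the 7:5 crop keeps the full width 3345 and trims height to 3345 × 5/7 = 2389.29 px.
Top offset = (2612 − 2389.29)/2 = 111.36 px; left offset = 0.
Bottom-left is one-third across and two-thirds down within the crop:
x = 0.00 + 1 × 3345.00/3 ≈ 1115; y = 111.36 + 2 × 2389.29/3 ≈ 1704.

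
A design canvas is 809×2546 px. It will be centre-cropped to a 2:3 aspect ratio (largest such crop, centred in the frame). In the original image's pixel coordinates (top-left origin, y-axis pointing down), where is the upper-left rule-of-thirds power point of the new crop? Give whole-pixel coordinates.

x = 270 px, y = 1071 px

809/2546 < 2/3, so the 2:3 crop keeps the full width 809 and trims height to 809 × 3/2 = 1213.50 px.
Top offset = (2546 − 1213.50)/2 = 666.25 px; left offset = 0.
Upper-left is one-third across and one-third down within the crop:
x = 0.00 + 1 × 809.00/3 ≈ 270; y = 666.25 + 1 × 1213.50/3 ≈ 1071.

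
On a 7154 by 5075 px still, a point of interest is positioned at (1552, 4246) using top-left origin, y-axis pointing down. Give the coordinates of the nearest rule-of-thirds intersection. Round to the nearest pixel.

Third lines: x ∈ {2385, 4769}, y ∈ {1692, 3383}.
1552 is closer to x = 2385; 4246 is closer to y = 3383.
So the nearest intersection is the lower-left power point.

x = 2385 px, y = 3383 px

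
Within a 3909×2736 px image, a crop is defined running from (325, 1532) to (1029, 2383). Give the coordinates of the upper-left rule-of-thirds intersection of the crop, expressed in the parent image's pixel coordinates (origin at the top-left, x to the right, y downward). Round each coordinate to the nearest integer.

x = 560 px, y = 1816 px

Crop width = 1029 − 325 = 704 px; one third is 234.67 px.
Crop height = 2383 − 1532 = 851 px; one third is 283.67 px.
The upper-left point is one-third across and one-third down within the crop:
x = 325 + 1 × 234.67 ≈ 560; y = 1532 + 1 × 283.67 ≈ 1816.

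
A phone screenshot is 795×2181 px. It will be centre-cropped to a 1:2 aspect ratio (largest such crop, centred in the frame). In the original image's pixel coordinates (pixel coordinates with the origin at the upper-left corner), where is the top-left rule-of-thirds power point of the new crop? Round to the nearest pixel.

(265, 826)

795/2181 < 1/2, so the 1:2 crop keeps the full width 795 and trims height to 795 × 2/1 = 1590.00 px.
Top offset = (2181 − 1590.00)/2 = 295.50 px; left offset = 0.
Top-left is one-third across and one-third down within the crop:
x = 0.00 + 1 × 795.00/3 ≈ 265; y = 295.50 + 1 × 1590.00/3 ≈ 826.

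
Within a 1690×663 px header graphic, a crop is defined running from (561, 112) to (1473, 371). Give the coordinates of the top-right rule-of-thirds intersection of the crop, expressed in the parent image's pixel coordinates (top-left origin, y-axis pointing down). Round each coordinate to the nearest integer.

(1169, 198)

Crop width = 1473 − 561 = 912 px; one third is 304.00 px.
Crop height = 371 − 112 = 259 px; one third is 86.33 px.
The top-right point is two-thirds across and one-third down within the crop:
x = 561 + 2 × 304.00 ≈ 1169; y = 112 + 1 × 86.33 ≈ 198.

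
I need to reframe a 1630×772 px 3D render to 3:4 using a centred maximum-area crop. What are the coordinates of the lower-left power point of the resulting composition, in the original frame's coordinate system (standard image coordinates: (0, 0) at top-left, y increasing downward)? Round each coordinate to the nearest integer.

x = 719 px, y = 515 px

1630/772 > 3/4, so the 3:4 crop keeps the full height 772 and trims width to 772 × 3/4 = 579.00 px.
Left offset = (1630 − 579.00)/2 = 525.50 px; top offset = 0.
Lower-left is one-third across and two-thirds down within the crop:
x = 525.50 + 1 × 579.00/3 ≈ 719; y = 0.00 + 2 × 772.00/3 ≈ 515.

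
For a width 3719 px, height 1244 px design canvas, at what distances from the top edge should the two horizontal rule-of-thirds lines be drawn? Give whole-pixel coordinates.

y = 415 px and y = 829 px

1244 / 3 = 414.67, so the horizontal lines sit at one and two thirds of 1244.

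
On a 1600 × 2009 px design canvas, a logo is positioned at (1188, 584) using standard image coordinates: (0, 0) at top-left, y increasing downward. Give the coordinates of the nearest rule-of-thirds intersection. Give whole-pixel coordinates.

x = 1067 px, y = 670 px

Third lines: x ∈ {533, 1067}, y ∈ {670, 1339}.
1188 is closer to x = 1067; 584 is closer to y = 670.
So the nearest intersection is the upper-right power point.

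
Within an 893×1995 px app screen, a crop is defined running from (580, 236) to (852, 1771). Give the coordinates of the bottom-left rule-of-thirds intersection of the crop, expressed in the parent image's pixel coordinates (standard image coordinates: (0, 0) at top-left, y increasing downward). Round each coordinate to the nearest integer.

Crop width = 852 − 580 = 272 px; one third is 90.67 px.
Crop height = 1771 − 236 = 1535 px; one third is 511.67 px.
The bottom-left point is one-third across and two-thirds down within the crop:
x = 580 + 1 × 90.67 ≈ 671; y = 236 + 2 × 511.67 ≈ 1259.

(671, 1259)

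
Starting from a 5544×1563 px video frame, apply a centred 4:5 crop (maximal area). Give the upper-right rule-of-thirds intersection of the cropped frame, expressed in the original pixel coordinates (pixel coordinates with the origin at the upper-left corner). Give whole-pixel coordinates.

x = 2980 px, y = 521 px

5544/1563 > 4/5, so the 4:5 crop keeps the full height 1563 and trims width to 1563 × 4/5 = 1250.40 px.
Left offset = (5544 − 1250.40)/2 = 2146.80 px; top offset = 0.
Upper-right is two-thirds across and one-third down within the crop:
x = 2146.80 + 2 × 1250.40/3 ≈ 2980; y = 0.00 + 1 × 1563.00/3 ≈ 521.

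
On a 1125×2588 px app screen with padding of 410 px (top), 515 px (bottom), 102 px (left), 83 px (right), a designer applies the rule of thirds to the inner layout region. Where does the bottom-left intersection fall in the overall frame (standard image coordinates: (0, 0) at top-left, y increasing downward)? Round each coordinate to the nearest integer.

x = 415 px, y = 1519 px

Content width = 1125 − 102 − 83 = 940 px; content height = 2588 − 410 − 515 = 1663 px.
Bottom-left is one-third across and two-thirds down within the inner layout region.
x = 102 + 1 × 940/3 = 102 + 313.33 ≈ 415
y = 410 + 2 × 1663/3 = 410 + 1108.67 ≈ 1519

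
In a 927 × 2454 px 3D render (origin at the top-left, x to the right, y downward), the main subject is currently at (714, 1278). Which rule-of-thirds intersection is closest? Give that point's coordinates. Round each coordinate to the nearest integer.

(618, 1636)

Third lines: x ∈ {309, 618}, y ∈ {818, 1636}.
714 is closer to x = 618; 1278 is closer to y = 1636.
So the nearest intersection is the lower-right power point.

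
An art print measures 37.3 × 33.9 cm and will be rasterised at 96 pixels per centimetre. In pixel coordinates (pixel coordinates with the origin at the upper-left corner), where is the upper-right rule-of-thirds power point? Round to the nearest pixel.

In pixels the canvas is 37.3 × 96 = 3580.8 wide and 33.9 × 96 = 3254.4 tall.
The upper-right point is two-thirds across and one-third down:
x = 2 × 3580.8/3 ≈ 2387; y = 1 × 3254.4/3 ≈ 1085.

x = 2387 px, y = 1085 px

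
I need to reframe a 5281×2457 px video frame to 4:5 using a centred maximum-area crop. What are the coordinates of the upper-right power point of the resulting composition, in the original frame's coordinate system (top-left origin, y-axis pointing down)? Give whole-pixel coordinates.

(2968, 819)

5281/2457 > 4/5, so the 4:5 crop keeps the full height 2457 and trims width to 2457 × 4/5 = 1965.60 px.
Left offset = (5281 − 1965.60)/2 = 1657.70 px; top offset = 0.
Upper-right is two-thirds across and one-third down within the crop:
x = 1657.70 + 2 × 1965.60/3 ≈ 2968; y = 0.00 + 1 × 2457.00/3 ≈ 819.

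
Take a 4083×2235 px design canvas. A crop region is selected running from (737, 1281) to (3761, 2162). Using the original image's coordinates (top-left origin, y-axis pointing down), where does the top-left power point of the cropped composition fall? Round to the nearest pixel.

(1745, 1575)

Crop width = 3761 − 737 = 3024 px; one third is 1008.00 px.
Crop height = 2162 − 1281 = 881 px; one third is 293.67 px.
The top-left point is one-third across and one-third down within the crop:
x = 737 + 1 × 1008.00 ≈ 1745; y = 1281 + 1 × 293.67 ≈ 1575.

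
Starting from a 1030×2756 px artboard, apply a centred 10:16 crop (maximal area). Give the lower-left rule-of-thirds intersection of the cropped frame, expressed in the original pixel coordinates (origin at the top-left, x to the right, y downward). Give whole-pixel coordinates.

(343, 1653)

1030/2756 < 10/16, so the 10:16 crop keeps the full width 1030 and trims height to 1030 × 16/10 = 1648.00 px.
Top offset = (2756 − 1648.00)/2 = 554.00 px; left offset = 0.
Lower-left is one-third across and two-thirds down within the crop:
x = 0.00 + 1 × 1030.00/3 ≈ 343; y = 554.00 + 2 × 1648.00/3 ≈ 1653.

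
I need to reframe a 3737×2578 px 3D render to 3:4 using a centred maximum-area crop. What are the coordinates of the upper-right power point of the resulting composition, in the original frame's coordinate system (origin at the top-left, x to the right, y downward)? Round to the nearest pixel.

3737/2578 > 3/4, so the 3:4 crop keeps the full height 2578 and trims width to 2578 × 3/4 = 1933.50 px.
Left offset = (3737 − 1933.50)/2 = 901.75 px; top offset = 0.
Upper-right is two-thirds across and one-third down within the crop:
x = 901.75 + 2 × 1933.50/3 ≈ 2191; y = 0.00 + 1 × 2578.00/3 ≈ 859.

(2191, 859)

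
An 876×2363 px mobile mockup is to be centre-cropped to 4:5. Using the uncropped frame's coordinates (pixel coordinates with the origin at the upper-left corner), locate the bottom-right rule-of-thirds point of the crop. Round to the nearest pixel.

876/2363 < 4/5, so the 4:5 crop keeps the full width 876 and trims height to 876 × 5/4 = 1095.00 px.
Top offset = (2363 − 1095.00)/2 = 634.00 px; left offset = 0.
Bottom-right is two-thirds across and two-thirds down within the crop:
x = 0.00 + 2 × 876.00/3 ≈ 584; y = 634.00 + 2 × 1095.00/3 ≈ 1364.

(584, 1364)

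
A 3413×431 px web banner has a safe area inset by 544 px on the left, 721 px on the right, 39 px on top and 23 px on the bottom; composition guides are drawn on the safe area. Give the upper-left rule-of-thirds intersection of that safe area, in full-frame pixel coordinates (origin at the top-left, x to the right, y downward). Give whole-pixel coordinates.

x = 1260 px, y = 162 px

Content width = 3413 − 544 − 721 = 2148 px; content height = 431 − 39 − 23 = 369 px.
Upper-left is one-third across and one-third down within the safe area.
x = 544 + 1 × 2148/3 = 544 + 716.00 ≈ 1260
y = 39 + 1 × 369/3 = 39 + 123.00 ≈ 162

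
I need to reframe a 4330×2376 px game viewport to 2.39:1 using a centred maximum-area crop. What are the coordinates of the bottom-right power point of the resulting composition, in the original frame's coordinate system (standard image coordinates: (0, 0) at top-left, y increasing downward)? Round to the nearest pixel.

x = 2887 px, y = 1490 px

4330/2376 < 2.39/1, so the 2.39:1 crop keeps the full width 4330 and trims height to 4330 × 1/2.39 = 1811.72 px.
Top offset = (2376 − 1811.72)/2 = 282.14 px; left offset = 0.
Bottom-right is two-thirds across and two-thirds down within the crop:
x = 0.00 + 2 × 4330.00/3 ≈ 2887; y = 282.14 + 2 × 1811.72/3 ≈ 1490.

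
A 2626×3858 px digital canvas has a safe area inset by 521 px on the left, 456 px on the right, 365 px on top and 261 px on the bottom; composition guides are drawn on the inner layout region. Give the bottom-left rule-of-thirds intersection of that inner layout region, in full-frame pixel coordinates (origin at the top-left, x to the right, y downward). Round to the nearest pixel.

Content width = 2626 − 521 − 456 = 1649 px; content height = 3858 − 365 − 261 = 3232 px.
Bottom-left is one-third across and two-thirds down within the inner layout region.
x = 521 + 1 × 1649/3 = 521 + 549.67 ≈ 1071
y = 365 + 2 × 3232/3 = 365 + 2154.67 ≈ 2520

x = 1071 px, y = 2520 px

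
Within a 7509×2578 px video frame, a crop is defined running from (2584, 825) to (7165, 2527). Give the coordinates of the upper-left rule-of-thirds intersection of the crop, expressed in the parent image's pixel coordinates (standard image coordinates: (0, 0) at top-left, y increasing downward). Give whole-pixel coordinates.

Crop width = 7165 − 2584 = 4581 px; one third is 1527.00 px.
Crop height = 2527 − 825 = 1702 px; one third is 567.33 px.
The upper-left point is one-third across and one-third down within the crop:
x = 2584 + 1 × 1527.00 ≈ 4111; y = 825 + 1 × 567.33 ≈ 1392.

x = 4111 px, y = 1392 px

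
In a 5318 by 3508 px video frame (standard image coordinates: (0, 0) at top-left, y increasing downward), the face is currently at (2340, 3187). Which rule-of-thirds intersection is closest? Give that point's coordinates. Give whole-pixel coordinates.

Third lines: x ∈ {1773, 3545}, y ∈ {1169, 2339}.
2340 is closer to x = 1773; 3187 is closer to y = 2339.
So the nearest intersection is the lower-left power point.

(1773, 2339)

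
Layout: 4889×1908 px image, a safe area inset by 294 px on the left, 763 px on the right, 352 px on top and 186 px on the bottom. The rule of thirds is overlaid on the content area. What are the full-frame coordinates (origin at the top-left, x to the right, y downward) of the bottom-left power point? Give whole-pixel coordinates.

x = 1571 px, y = 1265 px

Content width = 4889 − 294 − 763 = 3832 px; content height = 1908 − 352 − 186 = 1370 px.
Bottom-left is one-third across and two-thirds down within the content area.
x = 294 + 1 × 3832/3 = 294 + 1277.33 ≈ 1571
y = 352 + 2 × 1370/3 = 352 + 913.33 ≈ 1265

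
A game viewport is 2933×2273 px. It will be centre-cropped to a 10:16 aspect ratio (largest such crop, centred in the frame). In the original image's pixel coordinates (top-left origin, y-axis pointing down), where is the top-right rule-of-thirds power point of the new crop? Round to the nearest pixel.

2933/2273 > 10/16, so the 10:16 crop keeps the full height 2273 and trims width to 2273 × 10/16 = 1420.62 px.
Left offset = (2933 − 1420.62)/2 = 756.19 px; top offset = 0.
Top-right is two-thirds across and one-third down within the crop:
x = 756.19 + 2 × 1420.62/3 ≈ 1703; y = 0.00 + 1 × 2273.00/3 ≈ 758.

(1703, 758)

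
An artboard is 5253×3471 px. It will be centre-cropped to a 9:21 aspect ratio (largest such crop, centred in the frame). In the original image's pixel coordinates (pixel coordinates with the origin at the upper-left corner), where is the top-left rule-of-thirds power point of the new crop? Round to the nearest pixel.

x = 2379 px, y = 1157 px

5253/3471 > 9/21, so the 9:21 crop keeps the full height 3471 and trims width to 3471 × 9/21 = 1487.57 px.
Left offset = (5253 − 1487.57)/2 = 1882.71 px; top offset = 0.
Top-left is one-third across and one-third down within the crop:
x = 1882.71 + 1 × 1487.57/3 ≈ 2379; y = 0.00 + 1 × 3471.00/3 ≈ 1157.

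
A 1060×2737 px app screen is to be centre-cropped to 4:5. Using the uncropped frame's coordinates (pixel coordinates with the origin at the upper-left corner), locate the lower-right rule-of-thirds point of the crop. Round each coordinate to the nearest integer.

1060/2737 < 4/5, so the 4:5 crop keeps the full width 1060 and trims height to 1060 × 5/4 = 1325.00 px.
Top offset = (2737 − 1325.00)/2 = 706.00 px; left offset = 0.
Lower-right is two-thirds across and two-thirds down within the crop:
x = 0.00 + 2 × 1060.00/3 ≈ 707; y = 706.00 + 2 × 1325.00/3 ≈ 1589.

x = 707 px, y = 1589 px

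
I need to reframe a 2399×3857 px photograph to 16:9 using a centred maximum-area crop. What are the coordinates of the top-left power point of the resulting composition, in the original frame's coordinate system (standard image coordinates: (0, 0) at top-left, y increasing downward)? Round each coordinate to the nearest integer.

(800, 1704)

2399/3857 < 16/9, so the 16:9 crop keeps the full width 2399 and trims height to 2399 × 9/16 = 1349.44 px.
Top offset = (3857 − 1349.44)/2 = 1253.78 px; left offset = 0.
Top-left is one-third across and one-third down within the crop:
x = 0.00 + 1 × 2399.00/3 ≈ 800; y = 1253.78 + 1 × 1349.44/3 ≈ 1704.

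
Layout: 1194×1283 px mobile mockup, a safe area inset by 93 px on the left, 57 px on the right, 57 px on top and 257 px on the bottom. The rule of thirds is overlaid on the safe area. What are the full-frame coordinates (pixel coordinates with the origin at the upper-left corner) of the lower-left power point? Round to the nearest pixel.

Content width = 1194 − 93 − 57 = 1044 px; content height = 1283 − 57 − 257 = 969 px.
Lower-left is one-third across and two-thirds down within the safe area.
x = 93 + 1 × 1044/3 = 93 + 348.00 ≈ 441
y = 57 + 2 × 969/3 = 57 + 646.00 ≈ 703

(441, 703)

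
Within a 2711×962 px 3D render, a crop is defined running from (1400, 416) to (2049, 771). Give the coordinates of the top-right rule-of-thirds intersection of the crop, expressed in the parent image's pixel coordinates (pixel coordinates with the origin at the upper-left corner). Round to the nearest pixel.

(1833, 534)

Crop width = 2049 − 1400 = 649 px; one third is 216.33 px.
Crop height = 771 − 416 = 355 px; one third is 118.33 px.
The top-right point is two-thirds across and one-third down within the crop:
x = 1400 + 2 × 216.33 ≈ 1833; y = 416 + 1 × 118.33 ≈ 534.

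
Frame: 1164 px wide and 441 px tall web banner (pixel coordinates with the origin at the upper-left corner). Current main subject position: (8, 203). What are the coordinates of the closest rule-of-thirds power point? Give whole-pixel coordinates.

x = 388 px, y = 147 px

Third lines: x ∈ {388, 776}, y ∈ {147, 294}.
8 is closer to x = 388; 203 is closer to y = 147.
So the nearest intersection is the upper-left power point.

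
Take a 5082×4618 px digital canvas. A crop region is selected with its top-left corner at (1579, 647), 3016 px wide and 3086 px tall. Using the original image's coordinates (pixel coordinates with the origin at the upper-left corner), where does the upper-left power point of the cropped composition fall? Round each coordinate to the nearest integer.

x = 2584 px, y = 1676 px

One third of the crop width 3016 is 1005.33 px.
One third of the crop height 3086 is 1028.67 px.
The upper-left point is one-third across and one-third down within the crop:
x = 1579 + 1 × 1005.33 ≈ 2584; y = 647 + 1 × 1028.67 ≈ 1676.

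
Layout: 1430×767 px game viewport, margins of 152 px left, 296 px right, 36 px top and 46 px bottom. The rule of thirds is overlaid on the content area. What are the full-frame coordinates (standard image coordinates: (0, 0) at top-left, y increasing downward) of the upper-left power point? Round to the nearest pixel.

Content width = 1430 − 152 − 296 = 982 px; content height = 767 − 36 − 46 = 685 px.
Upper-left is one-third across and one-third down within the content area.
x = 152 + 1 × 982/3 = 152 + 327.33 ≈ 479
y = 36 + 1 × 685/3 = 36 + 228.33 ≈ 264

(479, 264)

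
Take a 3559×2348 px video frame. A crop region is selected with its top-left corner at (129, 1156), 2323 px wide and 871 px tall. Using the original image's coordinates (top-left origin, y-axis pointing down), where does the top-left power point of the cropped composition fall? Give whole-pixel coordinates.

x = 903 px, y = 1446 px

One third of the crop width 2323 is 774.33 px.
One third of the crop height 871 is 290.33 px.
The top-left point is one-third across and one-third down within the crop:
x = 129 + 1 × 774.33 ≈ 903; y = 1156 + 1 × 290.33 ≈ 1446.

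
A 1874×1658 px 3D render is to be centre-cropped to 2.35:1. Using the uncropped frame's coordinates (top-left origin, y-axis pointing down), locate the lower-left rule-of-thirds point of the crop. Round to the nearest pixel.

x = 625 px, y = 962 px

1874/1658 < 2.35/1, so the 2.35:1 crop keeps the full width 1874 and trims height to 1874 × 1/2.35 = 797.45 px.
Top offset = (1658 − 797.45)/2 = 430.28 px; left offset = 0.
Lower-left is one-third across and two-thirds down within the crop:
x = 0.00 + 1 × 1874.00/3 ≈ 625; y = 430.28 + 2 × 797.45/3 ≈ 962.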